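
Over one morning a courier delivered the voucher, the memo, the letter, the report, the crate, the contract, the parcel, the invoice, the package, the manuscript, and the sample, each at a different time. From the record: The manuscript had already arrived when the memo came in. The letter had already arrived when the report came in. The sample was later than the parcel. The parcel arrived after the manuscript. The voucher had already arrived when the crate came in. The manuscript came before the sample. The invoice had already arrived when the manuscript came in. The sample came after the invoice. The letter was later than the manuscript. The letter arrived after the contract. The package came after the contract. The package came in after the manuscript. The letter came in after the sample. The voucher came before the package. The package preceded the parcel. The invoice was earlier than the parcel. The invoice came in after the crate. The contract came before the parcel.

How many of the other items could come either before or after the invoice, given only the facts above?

Forced before the invoice: the crate and the voucher; forced after the invoice: the letter, the manuscript, the memo, the package, the parcel, the report, and the sample.
That leaves the contract with no forced order relative to the invoice — 1.

1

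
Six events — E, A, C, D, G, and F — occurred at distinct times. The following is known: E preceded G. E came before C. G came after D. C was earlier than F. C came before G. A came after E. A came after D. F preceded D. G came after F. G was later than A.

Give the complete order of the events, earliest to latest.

The constraints fix every adjacent pair, so only one ordering works:
E → C → F → D → A → G.

E, C, F, D, A, G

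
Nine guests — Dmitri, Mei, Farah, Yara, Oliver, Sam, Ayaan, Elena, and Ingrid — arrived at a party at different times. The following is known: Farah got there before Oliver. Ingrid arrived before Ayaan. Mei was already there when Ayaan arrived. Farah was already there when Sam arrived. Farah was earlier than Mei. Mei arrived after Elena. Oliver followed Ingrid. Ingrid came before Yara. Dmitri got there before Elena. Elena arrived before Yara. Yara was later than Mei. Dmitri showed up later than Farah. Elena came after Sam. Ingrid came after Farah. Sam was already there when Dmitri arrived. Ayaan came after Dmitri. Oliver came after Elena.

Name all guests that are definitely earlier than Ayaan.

Dmitri, Elena, Farah, Ingrid, Mei, Sam

Directly stated before Ayaan: Dmitri, Ingrid, and Mei.
Elena reaches Ayaan via Elena → Mei → Ayaan.
Farah reaches Ayaan via Farah → Ingrid → Ayaan.
Sam reaches Ayaan via Sam → Dmitri → Ayaan.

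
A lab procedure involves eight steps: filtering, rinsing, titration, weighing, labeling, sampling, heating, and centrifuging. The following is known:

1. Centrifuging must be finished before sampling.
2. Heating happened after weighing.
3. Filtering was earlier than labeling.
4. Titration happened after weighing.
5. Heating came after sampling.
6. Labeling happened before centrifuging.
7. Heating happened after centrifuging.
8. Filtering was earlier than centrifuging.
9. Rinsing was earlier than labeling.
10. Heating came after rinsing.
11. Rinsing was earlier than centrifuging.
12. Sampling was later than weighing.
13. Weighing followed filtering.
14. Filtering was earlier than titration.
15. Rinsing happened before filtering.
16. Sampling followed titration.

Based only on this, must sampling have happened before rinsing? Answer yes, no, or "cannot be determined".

Tracing the constraints gives rinsing → centrifuging → sampling, so rinsing must come before sampling.
That means sampling cannot be before rinsing.

no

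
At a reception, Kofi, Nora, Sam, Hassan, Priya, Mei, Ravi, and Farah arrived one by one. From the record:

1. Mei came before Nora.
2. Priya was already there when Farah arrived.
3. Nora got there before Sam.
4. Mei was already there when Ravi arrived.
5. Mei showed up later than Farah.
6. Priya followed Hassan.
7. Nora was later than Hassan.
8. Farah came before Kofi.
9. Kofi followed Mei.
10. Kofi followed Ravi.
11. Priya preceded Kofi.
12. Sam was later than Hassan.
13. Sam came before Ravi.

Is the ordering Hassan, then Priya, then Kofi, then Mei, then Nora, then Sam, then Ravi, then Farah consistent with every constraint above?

no

The constraints require Farah before Kofi, but in the proposed sequence Kofi appears ahead of Farah. That one violation is enough.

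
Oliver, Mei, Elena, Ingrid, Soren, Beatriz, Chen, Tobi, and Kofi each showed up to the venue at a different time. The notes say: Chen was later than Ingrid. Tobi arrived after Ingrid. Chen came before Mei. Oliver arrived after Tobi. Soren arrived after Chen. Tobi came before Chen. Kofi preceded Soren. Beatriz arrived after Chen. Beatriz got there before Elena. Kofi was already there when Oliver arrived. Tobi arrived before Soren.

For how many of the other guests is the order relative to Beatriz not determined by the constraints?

Forced before Beatriz: Chen, Ingrid, and Tobi; forced after Beatriz: Elena.
That leaves Kofi, Mei, Oliver, and Soren with no forced order relative to Beatriz — 4.

4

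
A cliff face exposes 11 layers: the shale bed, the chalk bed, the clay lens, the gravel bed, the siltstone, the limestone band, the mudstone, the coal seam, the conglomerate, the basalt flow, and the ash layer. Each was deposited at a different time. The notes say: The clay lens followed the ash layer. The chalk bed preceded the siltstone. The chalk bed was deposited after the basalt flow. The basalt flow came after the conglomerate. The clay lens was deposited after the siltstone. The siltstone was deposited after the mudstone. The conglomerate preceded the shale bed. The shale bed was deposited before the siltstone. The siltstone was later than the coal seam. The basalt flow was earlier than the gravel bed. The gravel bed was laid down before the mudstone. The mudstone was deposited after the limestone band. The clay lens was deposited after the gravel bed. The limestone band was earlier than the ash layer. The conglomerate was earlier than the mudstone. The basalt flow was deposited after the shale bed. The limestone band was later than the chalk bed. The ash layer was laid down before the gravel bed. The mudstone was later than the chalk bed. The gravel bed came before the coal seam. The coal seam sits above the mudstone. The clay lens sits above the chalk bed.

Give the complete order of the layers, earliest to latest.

the conglomerate, the shale bed, the basalt flow, the chalk bed, the limestone band, the ash layer, the gravel bed, the mudstone, the coal seam, the siltstone, the clay lens

The constraints fix every adjacent pair, so only one ordering works:
the conglomerate → the shale bed → the basalt flow → the chalk bed → the limestone band → the ash layer → the gravel bed → the mudstone → the coal seam → the siltstone → the clay lens.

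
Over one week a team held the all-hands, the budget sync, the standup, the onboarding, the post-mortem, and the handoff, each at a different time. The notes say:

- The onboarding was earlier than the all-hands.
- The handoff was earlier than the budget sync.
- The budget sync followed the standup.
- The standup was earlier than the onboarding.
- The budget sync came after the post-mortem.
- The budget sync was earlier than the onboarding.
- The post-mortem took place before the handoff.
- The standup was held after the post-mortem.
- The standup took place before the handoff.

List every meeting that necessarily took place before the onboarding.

Directly stated before the onboarding: the budget sync and the standup.
The handoff reaches the onboarding via the handoff → the budget sync → the onboarding.
The post-mortem reaches the onboarding via the post-mortem → the standup → the onboarding.
No chain forces the all-hands ahead of the onboarding.

the budget sync, the handoff, the post-mortem, the standup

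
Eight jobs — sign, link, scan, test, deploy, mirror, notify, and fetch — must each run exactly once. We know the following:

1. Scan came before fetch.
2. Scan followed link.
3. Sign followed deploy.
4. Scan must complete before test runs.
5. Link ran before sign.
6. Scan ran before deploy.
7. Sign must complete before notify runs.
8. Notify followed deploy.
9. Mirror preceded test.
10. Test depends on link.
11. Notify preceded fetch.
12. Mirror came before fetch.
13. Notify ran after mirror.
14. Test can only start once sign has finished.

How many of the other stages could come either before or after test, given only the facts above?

2

Forced before test: deploy, link, mirror, scan, and sign.
That leaves fetch and notify with no forced order relative to test — 2.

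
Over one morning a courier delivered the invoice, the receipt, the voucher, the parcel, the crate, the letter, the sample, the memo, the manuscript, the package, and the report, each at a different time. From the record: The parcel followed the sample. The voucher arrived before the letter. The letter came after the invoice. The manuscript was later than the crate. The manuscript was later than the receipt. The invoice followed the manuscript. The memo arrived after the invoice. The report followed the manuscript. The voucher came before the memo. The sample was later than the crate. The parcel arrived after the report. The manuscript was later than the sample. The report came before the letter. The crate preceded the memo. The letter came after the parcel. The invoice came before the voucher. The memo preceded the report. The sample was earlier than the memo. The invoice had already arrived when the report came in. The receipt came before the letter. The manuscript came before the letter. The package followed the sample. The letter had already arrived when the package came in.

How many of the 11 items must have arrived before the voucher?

Directly stated before the voucher: the invoice.
The crate reaches the voucher via the crate → the manuscript → the invoice → the voucher.
The manuscript reaches the voucher via the manuscript → the invoice → the voucher.
The receipt reaches the voucher via the receipt → the manuscript → the invoice → the voucher.
Likewise the sample reaches the voucher by chaining the stated constraints.
No chain forces the memo (or any of the others) ahead of the voucher.
That's the crate, the invoice, the manuscript, the receipt, and the sample — 5 in all.

5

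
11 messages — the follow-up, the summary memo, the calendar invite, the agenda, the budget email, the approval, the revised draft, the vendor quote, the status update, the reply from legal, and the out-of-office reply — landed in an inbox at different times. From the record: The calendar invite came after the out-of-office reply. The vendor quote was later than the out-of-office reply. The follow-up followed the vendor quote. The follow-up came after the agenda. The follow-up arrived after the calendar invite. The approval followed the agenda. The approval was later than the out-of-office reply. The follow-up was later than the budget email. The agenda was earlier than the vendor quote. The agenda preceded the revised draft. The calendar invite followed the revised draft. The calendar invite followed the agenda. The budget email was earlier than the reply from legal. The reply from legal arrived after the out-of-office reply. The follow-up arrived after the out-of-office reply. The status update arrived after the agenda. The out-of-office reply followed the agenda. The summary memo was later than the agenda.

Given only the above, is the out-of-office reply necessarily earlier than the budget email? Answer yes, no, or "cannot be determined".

No chain of stated constraints runs from the out-of-office reply to the budget email, and none runs from the budget email to the out-of-office reply either.
So the relative order of the out-of-office reply and the budget email is not fixed by the given facts.

cannot be determined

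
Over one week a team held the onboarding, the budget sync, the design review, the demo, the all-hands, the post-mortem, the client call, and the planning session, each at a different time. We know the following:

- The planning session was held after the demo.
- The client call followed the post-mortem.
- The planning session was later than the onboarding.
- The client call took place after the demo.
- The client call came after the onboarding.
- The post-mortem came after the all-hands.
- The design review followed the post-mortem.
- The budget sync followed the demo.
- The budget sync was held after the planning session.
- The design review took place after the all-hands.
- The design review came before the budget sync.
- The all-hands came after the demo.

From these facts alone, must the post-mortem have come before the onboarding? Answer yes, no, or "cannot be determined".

No chain of stated constraints runs from the post-mortem to the onboarding, and none runs from the onboarding to the post-mortem either.
So the relative order of the post-mortem and the onboarding is not fixed by the given facts.

cannot be determined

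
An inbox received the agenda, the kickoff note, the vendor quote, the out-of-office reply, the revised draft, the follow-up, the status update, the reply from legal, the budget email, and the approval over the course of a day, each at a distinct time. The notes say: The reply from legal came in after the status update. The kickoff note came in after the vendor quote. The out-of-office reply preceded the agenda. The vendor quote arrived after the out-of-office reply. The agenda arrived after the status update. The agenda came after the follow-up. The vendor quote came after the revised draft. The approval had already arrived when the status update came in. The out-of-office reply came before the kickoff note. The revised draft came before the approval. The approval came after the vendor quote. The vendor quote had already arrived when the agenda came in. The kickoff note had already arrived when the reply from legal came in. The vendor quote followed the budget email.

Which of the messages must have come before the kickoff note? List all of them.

the budget email, the out-of-office reply, the revised draft, the vendor quote

Directly stated before the kickoff note: the out-of-office reply and the vendor quote.
The budget email reaches the kickoff note via the budget email → the vendor quote → the kickoff note.
The revised draft reaches the kickoff note via the revised draft → the vendor quote → the kickoff note.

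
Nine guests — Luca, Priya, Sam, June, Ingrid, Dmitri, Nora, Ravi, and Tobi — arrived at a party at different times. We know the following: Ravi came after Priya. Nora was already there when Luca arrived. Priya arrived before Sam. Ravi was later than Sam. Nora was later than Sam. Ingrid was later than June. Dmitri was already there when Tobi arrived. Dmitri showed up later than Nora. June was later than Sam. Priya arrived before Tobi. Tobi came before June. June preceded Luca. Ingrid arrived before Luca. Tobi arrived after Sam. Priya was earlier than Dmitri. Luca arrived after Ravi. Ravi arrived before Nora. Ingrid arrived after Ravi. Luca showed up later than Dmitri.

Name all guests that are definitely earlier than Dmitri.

Nora, Priya, Ravi, Sam

Directly stated before Dmitri: Nora and Priya.
Ravi reaches Dmitri via Ravi → Nora → Dmitri.
Sam reaches Dmitri via Sam → Nora → Dmitri.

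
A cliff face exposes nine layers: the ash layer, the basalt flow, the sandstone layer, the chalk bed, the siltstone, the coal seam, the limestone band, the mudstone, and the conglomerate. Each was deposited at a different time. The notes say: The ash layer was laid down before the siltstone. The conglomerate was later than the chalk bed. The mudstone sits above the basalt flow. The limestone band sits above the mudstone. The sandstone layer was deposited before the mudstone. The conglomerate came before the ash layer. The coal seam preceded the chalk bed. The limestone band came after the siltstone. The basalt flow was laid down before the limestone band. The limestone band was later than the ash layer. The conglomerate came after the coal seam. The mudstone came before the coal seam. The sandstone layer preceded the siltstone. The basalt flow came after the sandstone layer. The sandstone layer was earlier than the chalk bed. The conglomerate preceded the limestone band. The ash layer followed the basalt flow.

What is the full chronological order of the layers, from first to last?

The constraints fix every adjacent pair, so only one ordering works:
the sandstone layer → the basalt flow → the mudstone → the coal seam → the chalk bed → the conglomerate → the ash layer → the siltstone → the limestone band.

the sandstone layer, the basalt flow, the mudstone, the coal seam, the chalk bed, the conglomerate, the ash layer, the siltstone, the limestone band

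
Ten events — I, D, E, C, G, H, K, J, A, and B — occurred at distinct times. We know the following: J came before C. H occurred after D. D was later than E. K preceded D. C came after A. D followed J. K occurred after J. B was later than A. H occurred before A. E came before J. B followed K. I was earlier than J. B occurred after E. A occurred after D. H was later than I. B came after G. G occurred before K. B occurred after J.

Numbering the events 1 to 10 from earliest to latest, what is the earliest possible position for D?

E, G, I, J, and K must all come before D — 5 forced predecessors.
Nothing else is forced ahead of D, so its earliest slot is position 5 + 1 = 6.

6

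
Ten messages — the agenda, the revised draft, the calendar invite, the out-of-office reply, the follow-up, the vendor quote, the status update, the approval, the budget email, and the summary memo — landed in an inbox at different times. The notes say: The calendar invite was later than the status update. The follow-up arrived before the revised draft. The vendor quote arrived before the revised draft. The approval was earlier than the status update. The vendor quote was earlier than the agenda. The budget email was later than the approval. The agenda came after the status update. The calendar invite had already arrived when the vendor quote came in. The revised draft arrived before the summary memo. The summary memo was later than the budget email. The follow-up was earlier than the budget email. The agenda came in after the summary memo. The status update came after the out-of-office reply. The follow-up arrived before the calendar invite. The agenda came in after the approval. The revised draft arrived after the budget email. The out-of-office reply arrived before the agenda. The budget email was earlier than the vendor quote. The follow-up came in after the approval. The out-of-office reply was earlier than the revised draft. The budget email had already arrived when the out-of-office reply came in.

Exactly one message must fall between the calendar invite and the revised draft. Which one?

the vendor quote

Tracing the constraints gives the calendar invite → the vendor quote → the revised draft, so the vendor quote sits after the calendar invite and before the revised draft.
No other message is forced both after the calendar invite and before the revised draft.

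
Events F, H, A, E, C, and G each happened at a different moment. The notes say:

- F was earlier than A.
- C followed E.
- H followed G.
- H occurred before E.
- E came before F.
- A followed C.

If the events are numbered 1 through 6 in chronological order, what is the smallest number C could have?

E, G, and H must all come before C — 3 forced predecessors.
Nothing else is forced ahead of C, so its earliest slot is position 3 + 1 = 4.

4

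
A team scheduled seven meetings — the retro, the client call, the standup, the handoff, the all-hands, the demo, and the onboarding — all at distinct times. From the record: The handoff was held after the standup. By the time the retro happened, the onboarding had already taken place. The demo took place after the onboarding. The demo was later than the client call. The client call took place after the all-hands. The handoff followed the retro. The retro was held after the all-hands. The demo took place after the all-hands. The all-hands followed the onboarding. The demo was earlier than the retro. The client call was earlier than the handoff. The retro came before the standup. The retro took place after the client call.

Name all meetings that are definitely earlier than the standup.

the all-hands, the client call, the demo, the onboarding, the retro

Directly stated before the standup: the retro.
The all-hands reaches the standup via the all-hands → the retro → the standup.
The client call reaches the standup via the client call → the retro → the standup.
The demo reaches the standup via the demo → the retro → the standup.
Likewise the onboarding reaches the standup by chaining the stated constraints.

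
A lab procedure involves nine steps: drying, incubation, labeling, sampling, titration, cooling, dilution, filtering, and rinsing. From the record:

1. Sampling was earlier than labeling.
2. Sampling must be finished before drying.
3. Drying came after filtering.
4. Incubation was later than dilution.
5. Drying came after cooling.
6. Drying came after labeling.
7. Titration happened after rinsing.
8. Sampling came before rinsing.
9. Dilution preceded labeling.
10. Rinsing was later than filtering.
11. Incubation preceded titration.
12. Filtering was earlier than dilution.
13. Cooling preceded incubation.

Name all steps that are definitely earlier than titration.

Directly stated before titration: incubation and rinsing.
Cooling reaches titration via cooling → incubation → titration.
Dilution reaches titration via dilution → incubation → titration.
Filtering reaches titration via filtering → rinsing → titration.
Likewise sampling reaches titration by chaining the stated constraints.
No chain forces drying (or any of the others) ahead of titration.

cooling, dilution, filtering, incubation, rinsing, sampling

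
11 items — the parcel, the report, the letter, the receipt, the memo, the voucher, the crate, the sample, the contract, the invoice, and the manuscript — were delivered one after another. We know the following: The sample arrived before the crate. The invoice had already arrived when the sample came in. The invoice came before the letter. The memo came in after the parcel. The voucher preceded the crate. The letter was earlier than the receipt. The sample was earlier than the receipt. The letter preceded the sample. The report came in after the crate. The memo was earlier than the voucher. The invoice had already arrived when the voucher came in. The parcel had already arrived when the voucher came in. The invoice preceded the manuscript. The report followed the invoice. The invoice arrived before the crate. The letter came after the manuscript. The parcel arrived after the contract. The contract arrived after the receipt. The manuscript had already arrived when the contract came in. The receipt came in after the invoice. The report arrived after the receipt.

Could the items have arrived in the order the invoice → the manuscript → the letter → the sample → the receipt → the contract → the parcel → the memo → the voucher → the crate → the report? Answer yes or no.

Check each stated constraint against the proposed order — e.g. the invoice is ahead of the crate; the invoice is ahead of the report. Every pair is in the required order; nothing is violated.

yes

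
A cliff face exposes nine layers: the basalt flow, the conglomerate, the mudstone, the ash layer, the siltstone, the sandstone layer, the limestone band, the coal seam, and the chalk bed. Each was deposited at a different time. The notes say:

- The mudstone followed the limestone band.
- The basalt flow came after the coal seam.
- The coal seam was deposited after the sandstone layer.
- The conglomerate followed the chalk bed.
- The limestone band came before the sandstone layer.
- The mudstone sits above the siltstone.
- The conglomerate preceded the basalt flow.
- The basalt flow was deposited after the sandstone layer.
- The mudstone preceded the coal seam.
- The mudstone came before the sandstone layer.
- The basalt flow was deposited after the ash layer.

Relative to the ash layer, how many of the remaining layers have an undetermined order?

Forced after the ash layer: the basalt flow.
That leaves the chalk bed, the coal seam, the conglomerate, the limestone band, the mudstone, the sandstone layer, and the siltstone with no forced order relative to the ash layer — 7.

7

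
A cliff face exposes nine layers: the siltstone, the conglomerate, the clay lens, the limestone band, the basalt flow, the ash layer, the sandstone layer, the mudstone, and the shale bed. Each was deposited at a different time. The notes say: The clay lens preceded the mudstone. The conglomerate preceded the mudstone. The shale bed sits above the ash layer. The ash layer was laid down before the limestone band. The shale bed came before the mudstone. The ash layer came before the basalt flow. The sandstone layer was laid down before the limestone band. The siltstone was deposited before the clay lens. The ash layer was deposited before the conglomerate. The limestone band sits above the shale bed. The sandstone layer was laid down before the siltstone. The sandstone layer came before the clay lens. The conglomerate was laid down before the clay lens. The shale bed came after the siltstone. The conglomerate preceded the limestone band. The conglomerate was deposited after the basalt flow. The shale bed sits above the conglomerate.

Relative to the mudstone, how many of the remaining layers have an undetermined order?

Forced before the mudstone: the ash layer, the basalt flow, the clay lens, the conglomerate, the sandstone layer, the shale bed, and the siltstone.
That leaves the limestone band with no forced order relative to the mudstone — 1.

1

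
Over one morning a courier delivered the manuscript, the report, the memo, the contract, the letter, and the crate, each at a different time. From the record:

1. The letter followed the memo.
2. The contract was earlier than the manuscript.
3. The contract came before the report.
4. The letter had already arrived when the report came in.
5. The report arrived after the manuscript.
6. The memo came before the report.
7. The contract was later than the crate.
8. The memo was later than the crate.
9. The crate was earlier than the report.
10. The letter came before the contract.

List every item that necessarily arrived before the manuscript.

the contract, the crate, the letter, the memo

Directly stated before the manuscript: the contract.
The crate reaches the manuscript via the crate → the contract → the manuscript.
The letter reaches the manuscript via the letter → the contract → the manuscript.
The memo reaches the manuscript via the memo → the letter → the contract → the manuscript.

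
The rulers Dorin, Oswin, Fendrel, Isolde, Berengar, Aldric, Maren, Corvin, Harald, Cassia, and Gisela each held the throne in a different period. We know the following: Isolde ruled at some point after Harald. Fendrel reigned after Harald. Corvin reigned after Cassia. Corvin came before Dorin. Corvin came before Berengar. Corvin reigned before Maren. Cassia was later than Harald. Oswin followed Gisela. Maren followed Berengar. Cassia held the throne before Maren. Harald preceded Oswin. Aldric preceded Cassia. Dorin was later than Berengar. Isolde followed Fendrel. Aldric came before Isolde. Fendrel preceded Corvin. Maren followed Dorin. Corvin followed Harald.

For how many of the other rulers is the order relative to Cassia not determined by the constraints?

4

Forced before Cassia: Aldric and Harald; forced after Cassia: Berengar, Corvin, Dorin, and Maren.
That leaves Fendrel, Gisela, Isolde, and Oswin with no forced order relative to Cassia — 4.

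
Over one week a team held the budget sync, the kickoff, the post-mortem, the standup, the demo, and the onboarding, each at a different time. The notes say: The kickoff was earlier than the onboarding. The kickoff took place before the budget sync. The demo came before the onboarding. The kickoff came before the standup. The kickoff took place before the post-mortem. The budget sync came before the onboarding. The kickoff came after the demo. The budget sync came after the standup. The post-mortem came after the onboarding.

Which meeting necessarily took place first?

The demo has a chain of constraints placing it before every other meeting, so the demo must be first.

the demo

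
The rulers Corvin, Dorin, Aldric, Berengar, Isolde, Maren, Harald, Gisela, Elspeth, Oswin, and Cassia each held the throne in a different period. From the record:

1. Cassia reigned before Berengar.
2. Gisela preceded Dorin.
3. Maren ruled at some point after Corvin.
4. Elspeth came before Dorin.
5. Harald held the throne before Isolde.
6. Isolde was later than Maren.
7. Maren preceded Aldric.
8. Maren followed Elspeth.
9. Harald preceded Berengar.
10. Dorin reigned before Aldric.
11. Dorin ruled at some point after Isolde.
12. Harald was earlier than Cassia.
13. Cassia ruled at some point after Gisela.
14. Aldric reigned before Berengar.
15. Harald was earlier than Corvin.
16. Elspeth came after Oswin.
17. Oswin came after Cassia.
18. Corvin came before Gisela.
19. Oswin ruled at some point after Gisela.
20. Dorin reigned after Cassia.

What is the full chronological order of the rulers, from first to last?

The constraints fix every adjacent pair, so only one ordering works:
Harald → Corvin → Gisela → Cassia → Oswin → Elspeth → Maren → Isolde → Dorin → Aldric → Berengar.

Harald, Corvin, Gisela, Cassia, Oswin, Elspeth, Maren, Isolde, Dorin, Aldric, Berengar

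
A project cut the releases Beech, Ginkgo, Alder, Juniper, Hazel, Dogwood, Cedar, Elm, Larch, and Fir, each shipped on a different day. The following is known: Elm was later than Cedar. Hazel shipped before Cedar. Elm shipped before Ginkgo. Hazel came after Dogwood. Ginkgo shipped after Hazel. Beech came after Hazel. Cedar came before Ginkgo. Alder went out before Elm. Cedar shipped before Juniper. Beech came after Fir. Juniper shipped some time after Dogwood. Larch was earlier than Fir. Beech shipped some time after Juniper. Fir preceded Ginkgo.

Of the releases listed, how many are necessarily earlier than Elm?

Directly stated before Elm: Alder and Cedar.
Dogwood reaches Elm via Dogwood → Hazel → Cedar → Elm.
Hazel reaches Elm via Hazel → Cedar → Elm.
No chain forces Juniper (or any of the others) ahead of Elm.
That's Alder, Cedar, Dogwood, and Hazel — 4 in all.

4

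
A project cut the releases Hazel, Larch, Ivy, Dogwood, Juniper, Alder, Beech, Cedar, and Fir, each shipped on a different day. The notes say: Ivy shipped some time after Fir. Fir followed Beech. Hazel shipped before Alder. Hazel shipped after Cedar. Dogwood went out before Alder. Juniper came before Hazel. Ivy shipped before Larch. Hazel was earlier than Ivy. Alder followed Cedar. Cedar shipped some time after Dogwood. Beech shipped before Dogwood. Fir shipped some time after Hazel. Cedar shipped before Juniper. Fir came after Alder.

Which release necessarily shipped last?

Every other release has a chain of constraints placing it before Larch, so Larch is last.

Larch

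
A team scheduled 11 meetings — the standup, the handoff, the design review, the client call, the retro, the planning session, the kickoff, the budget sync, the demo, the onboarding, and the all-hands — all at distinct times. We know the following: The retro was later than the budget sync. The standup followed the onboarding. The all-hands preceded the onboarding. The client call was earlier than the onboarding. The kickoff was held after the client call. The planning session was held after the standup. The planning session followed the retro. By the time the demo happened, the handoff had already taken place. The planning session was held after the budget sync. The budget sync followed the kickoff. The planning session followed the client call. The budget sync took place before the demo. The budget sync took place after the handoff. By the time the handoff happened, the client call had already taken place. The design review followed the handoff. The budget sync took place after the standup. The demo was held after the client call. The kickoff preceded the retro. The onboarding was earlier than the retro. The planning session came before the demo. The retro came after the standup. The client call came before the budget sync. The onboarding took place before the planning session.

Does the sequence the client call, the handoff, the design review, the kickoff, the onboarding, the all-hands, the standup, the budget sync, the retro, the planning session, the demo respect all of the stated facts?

The constraints require the all-hands before the onboarding, but in the proposed sequence the onboarding appears ahead of the all-hands. That one violation is enough.

no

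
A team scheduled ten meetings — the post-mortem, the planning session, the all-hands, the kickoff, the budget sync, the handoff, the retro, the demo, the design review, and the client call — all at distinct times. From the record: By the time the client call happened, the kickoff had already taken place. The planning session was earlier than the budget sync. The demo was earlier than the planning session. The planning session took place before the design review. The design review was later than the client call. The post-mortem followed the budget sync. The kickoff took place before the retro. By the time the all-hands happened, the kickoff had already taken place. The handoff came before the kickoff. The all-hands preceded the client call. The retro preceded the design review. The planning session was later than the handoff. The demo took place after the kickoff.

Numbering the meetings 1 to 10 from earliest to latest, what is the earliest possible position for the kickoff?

The handoff must come before the kickoff — 1 forced predecessor.
Nothing else is forced ahead of the kickoff, so its earliest slot is position 1 + 1 = 2.

2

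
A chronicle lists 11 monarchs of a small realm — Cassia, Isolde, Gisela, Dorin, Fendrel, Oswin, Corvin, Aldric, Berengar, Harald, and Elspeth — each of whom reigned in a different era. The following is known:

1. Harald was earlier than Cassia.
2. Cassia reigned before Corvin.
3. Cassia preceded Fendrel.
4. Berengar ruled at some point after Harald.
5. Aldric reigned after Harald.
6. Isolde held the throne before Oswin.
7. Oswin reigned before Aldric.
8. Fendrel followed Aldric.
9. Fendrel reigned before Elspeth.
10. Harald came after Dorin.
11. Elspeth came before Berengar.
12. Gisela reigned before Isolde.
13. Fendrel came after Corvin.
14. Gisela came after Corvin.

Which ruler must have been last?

Every other ruler has a chain of constraints placing them before Berengar, so Berengar is last.

Berengar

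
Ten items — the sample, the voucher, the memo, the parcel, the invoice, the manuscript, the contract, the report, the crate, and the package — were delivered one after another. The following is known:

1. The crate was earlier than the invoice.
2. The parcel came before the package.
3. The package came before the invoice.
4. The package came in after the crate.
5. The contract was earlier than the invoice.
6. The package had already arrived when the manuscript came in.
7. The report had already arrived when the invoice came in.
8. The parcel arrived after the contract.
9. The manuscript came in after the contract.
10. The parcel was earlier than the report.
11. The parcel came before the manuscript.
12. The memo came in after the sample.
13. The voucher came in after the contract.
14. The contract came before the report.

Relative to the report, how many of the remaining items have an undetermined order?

Forced before the report: the contract and the parcel; forced after the report: the invoice.
That leaves the crate, the manuscript, the memo, the package, the sample, and the voucher with no forced order relative to the report — 6.

6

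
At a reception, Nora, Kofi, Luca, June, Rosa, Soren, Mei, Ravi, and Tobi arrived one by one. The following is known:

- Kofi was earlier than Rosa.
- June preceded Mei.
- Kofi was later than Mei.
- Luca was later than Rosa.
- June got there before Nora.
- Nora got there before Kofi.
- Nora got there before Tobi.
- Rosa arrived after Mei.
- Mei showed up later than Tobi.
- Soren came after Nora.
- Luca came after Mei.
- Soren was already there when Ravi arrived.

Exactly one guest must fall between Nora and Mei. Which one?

Tracing the constraints gives Nora → Tobi → Mei, so Tobi sits after Nora and before Mei.
No other guest is forced both after Nora and before Mei.

Tobi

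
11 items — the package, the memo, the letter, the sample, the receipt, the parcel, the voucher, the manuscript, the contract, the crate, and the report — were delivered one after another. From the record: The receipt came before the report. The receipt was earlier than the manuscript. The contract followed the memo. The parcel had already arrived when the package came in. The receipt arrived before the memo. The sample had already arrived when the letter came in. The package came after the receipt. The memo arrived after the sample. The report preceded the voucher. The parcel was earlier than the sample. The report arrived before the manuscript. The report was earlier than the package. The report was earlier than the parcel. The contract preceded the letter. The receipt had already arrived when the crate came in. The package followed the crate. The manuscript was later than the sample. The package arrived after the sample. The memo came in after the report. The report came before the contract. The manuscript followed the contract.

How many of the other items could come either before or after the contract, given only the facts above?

3

Forced before the contract: the memo, the parcel, the receipt, the report, and the sample; forced after the contract: the letter and the manuscript.
That leaves the crate, the package, and the voucher with no forced order relative to the contract — 3.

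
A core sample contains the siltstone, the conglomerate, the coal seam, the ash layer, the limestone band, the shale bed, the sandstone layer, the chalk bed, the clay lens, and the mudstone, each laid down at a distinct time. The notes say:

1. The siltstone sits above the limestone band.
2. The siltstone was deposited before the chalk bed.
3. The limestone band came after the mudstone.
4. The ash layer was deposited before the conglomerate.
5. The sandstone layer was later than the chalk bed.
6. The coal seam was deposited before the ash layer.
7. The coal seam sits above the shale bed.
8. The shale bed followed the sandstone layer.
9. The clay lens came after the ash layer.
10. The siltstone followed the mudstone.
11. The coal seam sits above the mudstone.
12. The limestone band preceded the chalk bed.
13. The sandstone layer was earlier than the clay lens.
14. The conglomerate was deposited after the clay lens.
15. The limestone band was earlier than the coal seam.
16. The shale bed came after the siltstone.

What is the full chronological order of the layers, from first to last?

the mudstone, the limestone band, the siltstone, the chalk bed, the sandstone layer, the shale bed, the coal seam, the ash layer, the clay lens, the conglomerate

The constraints fix every adjacent pair, so only one ordering works:
the mudstone → the limestone band → the siltstone → the chalk bed → the sandstone layer → the shale bed → the coal seam → the ash layer → the clay lens → the conglomerate.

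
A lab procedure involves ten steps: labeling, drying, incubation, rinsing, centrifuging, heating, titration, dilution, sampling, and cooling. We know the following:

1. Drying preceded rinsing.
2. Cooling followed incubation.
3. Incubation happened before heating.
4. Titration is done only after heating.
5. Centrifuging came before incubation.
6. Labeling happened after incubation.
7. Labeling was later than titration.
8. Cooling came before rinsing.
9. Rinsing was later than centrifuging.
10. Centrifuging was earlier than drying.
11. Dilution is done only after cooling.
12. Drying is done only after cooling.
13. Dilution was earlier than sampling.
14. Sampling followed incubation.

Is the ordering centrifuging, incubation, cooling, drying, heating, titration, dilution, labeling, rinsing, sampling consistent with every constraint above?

Check each stated constraint against the proposed order — e.g. centrifuging is ahead of rinsing; incubation is ahead of sampling. Every pair is in the required order; nothing is violated.

yes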